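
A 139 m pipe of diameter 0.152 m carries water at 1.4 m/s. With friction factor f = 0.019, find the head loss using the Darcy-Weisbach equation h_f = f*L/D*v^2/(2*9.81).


v^2 = 1.4^2 = 1.96 m^2/s^2
L/D = 139/0.152 = 914.47368
h_f = f*(L/D)*v^2/(2g) = 0.019 * 914.47368 * 1.96 / 19.62 = 1.73573 m

1.73573 m


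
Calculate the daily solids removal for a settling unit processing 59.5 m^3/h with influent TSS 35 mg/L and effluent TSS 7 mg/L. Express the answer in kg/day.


Concentration drop: TSS_in - TSS_out = 35 - 7 = 28 mg/L
Hourly solids removed = Q * dTSS = 59.5 m^3/h * 28 mg/L = 1666 g/h  (m^3/h * mg/L = g/h)
Daily solids removed = 1666 * 24 = 39984 g/day
Convert g to kg: 39984 / 1000 = 39.984 kg/day

39.984 kg/day


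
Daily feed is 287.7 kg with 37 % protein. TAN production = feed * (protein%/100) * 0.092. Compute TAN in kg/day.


Protein in feed = 287.7 * 37/100 = 106.449 kg/day
TAN = protein * 0.092 = 106.449 * 0.092 = 9.793308 kg/day

9.793308 kg/day


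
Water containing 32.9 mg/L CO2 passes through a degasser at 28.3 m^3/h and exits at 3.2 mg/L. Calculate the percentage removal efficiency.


CO2_out / CO2_in = 3.2 / 32.9 = 0.097264438
Fraction remaining = 0.097264438
efficiency = (1 - 0.097264438) * 100 = 90.2736 %

90.2736 %


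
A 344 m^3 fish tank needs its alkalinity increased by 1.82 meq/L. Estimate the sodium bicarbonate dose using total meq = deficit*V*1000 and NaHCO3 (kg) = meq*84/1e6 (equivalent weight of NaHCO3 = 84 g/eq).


Tank volume in L = 344 m^3 * 1000 = 344000 L
Total meq required = 1.82 meq/L * 344000 L = 626080 meq
NaHCO3 mass = 626080 meq * 84 mg/meq / 1e6 = 52.5907 kg

52.5907 kg


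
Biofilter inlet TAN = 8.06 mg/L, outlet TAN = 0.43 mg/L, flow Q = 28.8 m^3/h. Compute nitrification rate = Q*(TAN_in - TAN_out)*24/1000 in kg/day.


Concentration drop: TAN_in - TAN_out = 8.06 - 0.43 = 7.63 mg/L
Hourly TAN removed = Q * dTAN = 28.8 m^3/h * 7.63 mg/L = 219.744 g/h  (m^3/h * mg/L = g/h)
Daily TAN removed = 219.744 * 24 = 5273.856 g/day
Convert to kg/day: 5273.856 / 1000 = 5.273856 kg/day

5.273856 kg/day


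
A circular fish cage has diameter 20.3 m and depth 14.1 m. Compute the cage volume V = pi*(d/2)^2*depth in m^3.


r = d/2 = 20.3/2 = 10.15 m
Base area = pi*r^2 = pi*10.15^2 = 323.65473 m^2
Volume = 323.65473 * 14.1 = 4563.53 m^3

4563.53 m^3


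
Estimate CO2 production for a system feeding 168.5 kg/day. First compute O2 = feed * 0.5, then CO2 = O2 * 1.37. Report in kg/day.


O2 = 168.5 * 0.5 = 84.25
CO2 = 84.25 * 1.37 = 115.4225

115.4225 kg/day


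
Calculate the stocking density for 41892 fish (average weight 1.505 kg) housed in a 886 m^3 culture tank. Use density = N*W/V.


Total biomass = 41892 fish * 1.505 kg = 63047.46 kg
Density = total biomass / volume = 63047.46 / 886 = 71.1597 kg/m^3

71.1597 kg/m^3


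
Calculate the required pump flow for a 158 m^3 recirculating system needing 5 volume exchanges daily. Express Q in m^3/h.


Daily recirculation volume = 158 m^3 * 5 = 790 m^3/day
Flow rate Q = daily volume / 24 h = 790 / 24 = 32.9167 m^3/h

32.9167 m^3/h


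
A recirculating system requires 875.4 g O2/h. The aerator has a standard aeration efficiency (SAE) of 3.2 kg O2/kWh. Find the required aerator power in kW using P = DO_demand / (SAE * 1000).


SAE in g O2/kWh = 3.2 * 1000 = 3200 g/kWh
P = DO_demand / SAE_g = 875.4 / 3200 = 0.273562 kW

0.273562 kW


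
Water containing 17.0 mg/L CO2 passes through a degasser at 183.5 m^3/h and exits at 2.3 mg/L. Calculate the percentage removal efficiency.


CO2_out / CO2_in = 2.3 / 17.0 = 0.13529412
Fraction remaining = 0.13529412
efficiency = (1 - 0.13529412) * 100 = 86.4706 %

86.4706 %


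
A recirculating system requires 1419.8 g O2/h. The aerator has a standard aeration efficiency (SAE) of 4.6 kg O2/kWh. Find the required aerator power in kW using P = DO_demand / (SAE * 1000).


SAE in g O2/kWh = 4.6 * 1000 = 4600 g/kWh
P = DO_demand / SAE_g = 1419.8 / 4600 = 0.308652 kW

0.308652 kW


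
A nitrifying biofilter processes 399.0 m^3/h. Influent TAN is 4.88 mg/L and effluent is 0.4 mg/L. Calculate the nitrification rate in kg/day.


Concentration drop: TAN_in - TAN_out = 4.88 - 0.4 = 4.48 mg/L
Hourly TAN removed = Q * dTAN = 399.0 m^3/h * 4.48 mg/L = 1787.52 g/h  (m^3/h * mg/L = g/h)
Daily TAN removed = 1787.52 * 24 = 42900.48 g/day
Convert to kg/day: 42900.48 / 1000 = 42.90048 kg/day

42.90048 kg/day


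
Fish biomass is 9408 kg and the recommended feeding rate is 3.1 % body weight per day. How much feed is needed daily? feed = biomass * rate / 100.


Feeding rate fraction = 3.1% / 100 = 0.031
Daily feed = 9408 kg * 0.031 = 291.648 kg/day

291.648 kg/day


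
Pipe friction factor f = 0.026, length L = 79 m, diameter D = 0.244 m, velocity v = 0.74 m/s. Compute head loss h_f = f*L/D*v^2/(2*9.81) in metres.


v^2 = 0.74^2 = 0.5476 m^2/s^2
L/D = 79/0.244 = 323.77049
h_f = f*(L/D)*v^2/(2g) = 0.026 * 323.77049 * 0.5476 / 19.62 = 0.23495 m

0.23495 m


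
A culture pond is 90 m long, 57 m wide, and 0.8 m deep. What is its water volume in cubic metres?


Base area = L * W = 90 * 57 = 5130 m^2
Volume = area * depth = 5130 * 0.8 = 4104 m^3

4104 m^3


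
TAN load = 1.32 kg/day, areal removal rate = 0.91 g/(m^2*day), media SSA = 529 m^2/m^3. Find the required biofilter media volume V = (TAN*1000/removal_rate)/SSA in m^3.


A = 1.32*1000 / 0.91 = 1450.5495 m^2
V = 1450.5495 / 529 = 2.74206

2.74206 m^3


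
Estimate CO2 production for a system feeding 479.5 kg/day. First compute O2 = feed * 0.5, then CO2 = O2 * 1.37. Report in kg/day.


O2 = 479.5 * 0.5 = 239.75
CO2 = 239.75 * 1.37 = 328.4575

328.4575 kg/day


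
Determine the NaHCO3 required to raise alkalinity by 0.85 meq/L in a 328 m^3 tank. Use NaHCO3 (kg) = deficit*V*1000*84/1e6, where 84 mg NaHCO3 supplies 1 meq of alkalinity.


Tank volume in L = 328 m^3 * 1000 = 328000 L
Total meq required = 0.85 meq/L * 328000 L = 278800 meq
NaHCO3 mass = 278800 meq * 84 mg/meq / 1e6 = 23.4192 kg

23.4192 kg


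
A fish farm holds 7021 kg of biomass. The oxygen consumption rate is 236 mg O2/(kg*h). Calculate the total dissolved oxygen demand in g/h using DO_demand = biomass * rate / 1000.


Total O2 consumption (mg/h) = 7021 kg * 236 mg/(kg*h) = 1656956 mg/h
Convert to g/h: 1656956 / 1000 = 1656.956 g/h

1656.956 g/h


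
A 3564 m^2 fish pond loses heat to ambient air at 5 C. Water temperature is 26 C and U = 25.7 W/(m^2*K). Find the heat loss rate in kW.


Temperature difference dT = 26 - 5 = 21 K
Heat loss (W) = U * A * dT = 25.7 * 3564 * 21 = 1923490.8 W
Convert to kW: 1923490.8 / 1000 = 1923.4908 kW

1923.4908 kW


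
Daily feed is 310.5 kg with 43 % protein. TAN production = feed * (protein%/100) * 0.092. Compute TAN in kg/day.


Protein in feed = 310.5 * 43/100 = 133.515 kg/day
TAN = protein * 0.092 = 133.515 * 0.092 = 12.28338 kg/day

12.28338 kg/day


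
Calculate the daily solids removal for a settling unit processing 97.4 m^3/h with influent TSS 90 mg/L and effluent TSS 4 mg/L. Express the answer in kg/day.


Concentration drop: TSS_in - TSS_out = 90 - 4 = 86 mg/L
Hourly solids removed = Q * dTSS = 97.4 m^3/h * 86 mg/L = 8376.4 g/h  (m^3/h * mg/L = g/h)
Daily solids removed = 8376.4 * 24 = 201033.6 g/day
Convert g to kg: 201033.6 / 1000 = 201.0336 kg/day

201.0336 kg/day


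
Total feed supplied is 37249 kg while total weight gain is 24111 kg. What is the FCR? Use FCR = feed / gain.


FCR = feed consumed / weight gained
FCR = 37249 kg / 24111 kg = 1.5449

1.5449


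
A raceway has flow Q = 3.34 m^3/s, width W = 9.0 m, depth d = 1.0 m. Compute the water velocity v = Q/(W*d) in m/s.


Cross-sectional area = W * d = 9.0 * 1.0 = 9 m^2
Velocity = Q / A = 3.34 / 9 = 0.371111 m/s

0.371111 m/s


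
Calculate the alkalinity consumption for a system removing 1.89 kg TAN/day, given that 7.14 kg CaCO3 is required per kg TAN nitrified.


Alkalinity factor: 7.14 kg CaCO3 consumed per kg TAN nitrified
alk = 1.89 kg TAN * 7.14 = 13.4946 kg CaCO3/day

13.4946 kg CaCO3/day


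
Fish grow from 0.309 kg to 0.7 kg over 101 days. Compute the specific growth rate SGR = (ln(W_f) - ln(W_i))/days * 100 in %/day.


ln(W_f) = ln(0.7) = -0.35667494
ln(W_i) = ln(0.309) = -1.174414
ln(W_f) - ln(W_i) = -0.35667494 - -1.174414 = 0.81773906
SGR = 0.81773906 / 101 * 100 = 0.809643 %/day

0.809643 %/day


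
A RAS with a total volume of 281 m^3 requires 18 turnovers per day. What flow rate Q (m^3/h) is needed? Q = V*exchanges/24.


Daily recirculation volume = 281 m^3 * 18 = 5058 m^3/day
Flow rate Q = daily volume / 24 h = 5058 / 24 = 210.75 m^3/h

210.75 m^3/h


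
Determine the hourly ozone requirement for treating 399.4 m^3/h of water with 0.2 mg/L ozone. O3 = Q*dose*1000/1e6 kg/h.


O3 demand (mg/h) = Q * dose * 1000 = 399.4 * 0.2 * 1000 = 79880 mg/h
Convert mg to kg: 79880 / 1e6 = 0.07988 kg/h

0.07988 kg/h


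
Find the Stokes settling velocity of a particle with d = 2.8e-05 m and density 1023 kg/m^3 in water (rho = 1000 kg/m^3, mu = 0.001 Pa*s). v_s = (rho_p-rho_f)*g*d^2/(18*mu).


Density difference: rho_p - rho_f = 1023 - 1000 = 23 kg/m^3
d^2 = (2.8e-05)^2 = 7.84e-10 m^2
Numerator = (rho_p - rho_f) * g * d^2 = 23 * 9.81 * 7.84e-10 = 1.7689392e-07
Denominator = 18 * mu = 18 * 0.001 = 0.018
v_s = 1.7689392e-07 / 0.018 = 9.82744e-06 m/s
Check: Re = rho_f * v_s * d / mu = 1000 * 9.82744e-06 * 2.8e-05 / 0.001 = 2.75e-04 < 1, so Stokes' law applies.

9.82744e-06 m/s


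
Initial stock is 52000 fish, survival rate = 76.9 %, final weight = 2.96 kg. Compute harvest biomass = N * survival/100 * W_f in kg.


Survivors = 52000 * 76.9/100 = 39988 fish
Harvest biomass = survivors * W_f = 39988 * 2.96 = 118364.48 kg

118364.48 kg


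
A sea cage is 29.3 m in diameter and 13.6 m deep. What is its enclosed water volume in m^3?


r = d/2 = 29.3/2 = 14.65 m
Base area = pi*r^2 = pi*14.65^2 = 674.25647 m^2
Volume = 674.25647 * 13.6 = 9169.89 m^3

9169.89 m^3


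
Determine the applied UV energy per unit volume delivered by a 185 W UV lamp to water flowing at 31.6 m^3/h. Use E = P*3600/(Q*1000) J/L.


Energy delivered per hour = 185 W * 3600 s = 666000 J/h
Volume treated per hour = 31.6 m^3/h * 1000 = 31600 L/h
dose = 666000 / 31600 = 21.0759 J/L

21.0759 J/L


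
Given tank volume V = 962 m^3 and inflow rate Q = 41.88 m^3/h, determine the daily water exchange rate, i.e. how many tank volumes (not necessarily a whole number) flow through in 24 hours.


Daily flow volume = 41.88 m^3/h * 24 h = 1005.12 m^3/day
Exchanges = daily flow / tank volume = 1005.12 / 962 = 1.04482 exchanges/day

1.04482 exchanges/day


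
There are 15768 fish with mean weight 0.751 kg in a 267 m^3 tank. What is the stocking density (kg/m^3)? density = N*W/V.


Total biomass = 15768 fish * 0.751 kg = 11841.768 kg
Density = total biomass / volume = 11841.768 / 267 = 44.3512 kg/m^3

44.3512 kg/m^3


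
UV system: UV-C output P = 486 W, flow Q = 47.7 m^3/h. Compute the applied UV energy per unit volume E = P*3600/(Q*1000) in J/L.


Energy delivered per hour = 486 W * 3600 s = 1749600 J/h
Volume treated per hour = 47.7 m^3/h * 1000 = 47700 L/h
dose = 1749600 / 47700 = 36.6792 J/L

36.6792 J/L


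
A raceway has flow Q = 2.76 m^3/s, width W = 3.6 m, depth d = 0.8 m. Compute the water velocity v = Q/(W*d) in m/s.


Cross-sectional area = W * d = 3.6 * 0.8 = 2.88 m^2
Velocity = Q / A = 2.76 / 2.88 = 0.958333 m/s

0.958333 m/s


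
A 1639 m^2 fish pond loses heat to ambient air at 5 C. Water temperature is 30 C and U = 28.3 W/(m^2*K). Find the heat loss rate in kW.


Temperature difference dT = 30 - 5 = 25 K
Heat loss (W) = U * A * dT = 28.3 * 1639 * 25 = 1159592.5 W
Convert to kW: 1159592.5 / 1000 = 1159.5925 kW

1159.5925 kW


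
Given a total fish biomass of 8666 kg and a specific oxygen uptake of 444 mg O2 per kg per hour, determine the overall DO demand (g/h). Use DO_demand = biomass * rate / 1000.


Total O2 consumption (mg/h) = 8666 kg * 444 mg/(kg*h) = 3847704 mg/h
Convert to g/h: 3847704 / 1000 = 3847.704 g/h

3847.704 g/h


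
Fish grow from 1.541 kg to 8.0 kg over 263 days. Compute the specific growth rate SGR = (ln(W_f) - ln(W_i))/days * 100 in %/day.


ln(W_f) = ln(8.0) = 2.0794415
ln(W_i) = ln(1.541) = 0.43243156
ln(W_f) - ln(W_i) = 2.0794415 - 0.43243156 = 1.6470099
SGR = 1.6470099 / 263 * 100 = 0.62624 %/day

0.62624 %/day


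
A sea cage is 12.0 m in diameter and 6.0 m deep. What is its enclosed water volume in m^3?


r = d/2 = 12.0/2 = 6 m
Base area = pi*r^2 = pi*6^2 = 113.09734 m^2
Volume = 113.09734 * 6.0 = 678.584 m^3

678.584 m^3


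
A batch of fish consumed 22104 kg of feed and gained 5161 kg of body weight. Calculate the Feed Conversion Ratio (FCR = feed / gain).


FCR = feed consumed / weight gained
FCR = 22104 kg / 5161 kg = 4.28289

4.28289


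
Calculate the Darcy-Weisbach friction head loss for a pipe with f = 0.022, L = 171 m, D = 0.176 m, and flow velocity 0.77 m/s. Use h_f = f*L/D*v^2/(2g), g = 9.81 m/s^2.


v^2 = 0.77^2 = 0.5929 m^2/s^2
L/D = 171/0.176 = 971.59091
h_f = f*(L/D)*v^2/(2g) = 0.022 * 971.59091 * 0.5929 / 19.62 = 0.645935 m

0.645935 m


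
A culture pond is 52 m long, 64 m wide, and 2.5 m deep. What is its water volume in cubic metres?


Base area = L * W = 52 * 64 = 3328 m^2
Volume = area * depth = 3328 * 2.5 = 8320 m^3

8320 m^3


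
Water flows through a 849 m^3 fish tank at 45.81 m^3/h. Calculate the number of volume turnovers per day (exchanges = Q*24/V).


Daily flow volume = 45.81 m^3/h * 24 h = 1099.44 m^3/day
Exchanges = daily flow / tank volume = 1099.44 / 849 = 1.29498 exchanges/day

1.29498 exchanges/day


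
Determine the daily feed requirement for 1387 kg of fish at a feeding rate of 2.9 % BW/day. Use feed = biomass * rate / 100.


Feeding rate fraction = 2.9% / 100 = 0.029
Daily feed = 1387 kg * 0.029 = 40.223 kg/day

40.223 kg/day


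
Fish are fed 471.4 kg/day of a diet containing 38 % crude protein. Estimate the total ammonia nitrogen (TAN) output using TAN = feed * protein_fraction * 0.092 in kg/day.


Protein in feed = 471.4 * 38/100 = 179.132 kg/day
TAN = protein * 0.092 = 179.132 * 0.092 = 16.480144 kg/day

16.480144 kg/day


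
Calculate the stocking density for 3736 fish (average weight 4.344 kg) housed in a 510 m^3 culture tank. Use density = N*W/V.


Total biomass = 3736 fish * 4.344 kg = 16229.184 kg
Density = total biomass / volume = 16229.184 / 510 = 31.8219 kg/m^3

31.8219 kg/m^3


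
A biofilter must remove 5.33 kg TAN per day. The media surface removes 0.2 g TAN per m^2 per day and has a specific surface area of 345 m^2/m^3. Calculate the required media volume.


A = 5.33*1000 / 0.2 = 26650 m^2
V = 26650 / 345 = 77.2464

77.2464 m^3


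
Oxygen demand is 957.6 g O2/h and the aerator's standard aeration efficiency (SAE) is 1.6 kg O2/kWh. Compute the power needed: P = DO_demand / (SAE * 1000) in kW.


SAE in g O2/kWh = 1.6 * 1000 = 1600 g/kWh
P = DO_demand / SAE_g = 957.6 / 1600 = 0.5985 kW

0.5985 kW


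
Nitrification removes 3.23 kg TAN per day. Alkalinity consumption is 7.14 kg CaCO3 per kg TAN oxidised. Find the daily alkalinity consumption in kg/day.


Alkalinity factor: 7.14 kg CaCO3 consumed per kg TAN nitrified
alk = 3.23 kg TAN * 7.14 = 23.0622 kg CaCO3/day

23.0622 kg CaCO3/day


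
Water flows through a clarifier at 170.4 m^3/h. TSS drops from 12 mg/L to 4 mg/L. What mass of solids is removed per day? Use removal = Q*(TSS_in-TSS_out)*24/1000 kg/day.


Concentration drop: TSS_in - TSS_out = 12 - 4 = 8 mg/L
Hourly solids removed = Q * dTSS = 170.4 m^3/h * 8 mg/L = 1363.2 g/h  (m^3/h * mg/L = g/h)
Daily solids removed = 1363.2 * 24 = 32716.8 g/day
Convert g to kg: 32716.8 / 1000 = 32.7168 kg/day

32.7168 kg/day


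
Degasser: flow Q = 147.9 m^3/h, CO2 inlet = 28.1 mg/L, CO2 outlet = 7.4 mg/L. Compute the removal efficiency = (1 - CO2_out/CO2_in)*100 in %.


CO2_out / CO2_in = 7.4 / 28.1 = 0.2633452
Fraction remaining = 0.2633452
efficiency = (1 - 0.2633452) * 100 = 73.6655 %

73.6655 %


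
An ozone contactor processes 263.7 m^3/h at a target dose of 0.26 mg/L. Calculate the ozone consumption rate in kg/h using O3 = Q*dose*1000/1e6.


O3 demand (mg/h) = Q * dose * 1000 = 263.7 * 0.26 * 1000 = 68562 mg/h
Convert mg to kg: 68562 / 1e6 = 0.068562 kg/h

0.068562 kg/h


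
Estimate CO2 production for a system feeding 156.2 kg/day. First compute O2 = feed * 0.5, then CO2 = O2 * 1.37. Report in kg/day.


O2 = 156.2 * 0.5 = 78.1
CO2 = 78.1 * 1.37 = 106.997

106.997 kg/day


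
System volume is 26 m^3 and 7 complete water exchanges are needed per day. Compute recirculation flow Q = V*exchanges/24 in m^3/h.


Daily recirculation volume = 26 m^3 * 7 = 182 m^3/day
Flow rate Q = daily volume / 24 h = 182 / 24 = 7.58333 m^3/h

7.58333 m^3/h


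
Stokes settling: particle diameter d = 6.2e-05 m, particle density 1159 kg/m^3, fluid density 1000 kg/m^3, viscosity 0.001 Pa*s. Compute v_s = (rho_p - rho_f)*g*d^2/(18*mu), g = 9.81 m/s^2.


Density difference: rho_p - rho_f = 1159 - 1000 = 159 kg/m^3
d^2 = (6.2e-05)^2 = 3.844e-09 m^2
Numerator = (rho_p - rho_f) * g * d^2 = 159 * 9.81 * 3.844e-09 = 5.9958328e-06
Denominator = 18 * mu = 18 * 0.001 = 0.018
v_s = 5.9958328e-06 / 0.018 = 3.33102e-04 m/s
Check: Re = rho_f * v_s * d / mu = 1000 * 3.33102e-04 * 6.2e-05 / 0.001 = 0.0207 < 1, so Stokes' law applies.

3.33102e-04 m/s


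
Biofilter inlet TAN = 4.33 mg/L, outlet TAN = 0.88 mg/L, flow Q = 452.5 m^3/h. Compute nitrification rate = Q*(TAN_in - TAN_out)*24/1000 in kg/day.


Concentration drop: TAN_in - TAN_out = 4.33 - 0.88 = 3.45 mg/L
Hourly TAN removed = Q * dTAN = 452.5 m^3/h * 3.45 mg/L = 1561.125 g/h  (m^3/h * mg/L = g/h)
Daily TAN removed = 1561.125 * 24 = 37467 g/day
Convert to kg/day: 37467 / 1000 = 37.467 kg/day

37.467 kg/day


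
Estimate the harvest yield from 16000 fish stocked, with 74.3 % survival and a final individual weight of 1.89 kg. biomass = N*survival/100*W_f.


Survivors = 16000 * 74.3/100 = 11888 fish
Harvest biomass = survivors * W_f = 11888 * 1.89 = 22468.32 kg

22468.32 kg


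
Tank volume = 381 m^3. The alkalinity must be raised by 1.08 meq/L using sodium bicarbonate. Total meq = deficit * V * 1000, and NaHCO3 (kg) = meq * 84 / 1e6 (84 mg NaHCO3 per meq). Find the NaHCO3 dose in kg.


Tank volume in L = 381 m^3 * 1000 = 381000 L
Total meq required = 1.08 meq/L * 381000 L = 411480 meq
NaHCO3 mass = 411480 meq * 84 mg/meq / 1e6 = 34.5643 kg

34.5643 kg


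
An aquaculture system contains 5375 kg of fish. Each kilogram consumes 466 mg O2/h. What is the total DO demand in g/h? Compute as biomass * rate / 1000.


Total O2 consumption (mg/h) = 5375 kg * 466 mg/(kg*h) = 2504750 mg/h
Convert to g/h: 2504750 / 1000 = 2504.75 g/h

2504.75 g/h


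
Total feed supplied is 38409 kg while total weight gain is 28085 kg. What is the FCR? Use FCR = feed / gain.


FCR = feed consumed / weight gained
FCR = 38409 kg / 28085 kg = 1.3676

1.3676


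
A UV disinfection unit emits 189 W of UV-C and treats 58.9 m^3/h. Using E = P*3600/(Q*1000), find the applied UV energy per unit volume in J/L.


Energy delivered per hour = 189 W * 3600 s = 680400 J/h
Volume treated per hour = 58.9 m^3/h * 1000 = 58900 L/h
dose = 680400 / 58900 = 11.5518 J/L

11.5518 J/L


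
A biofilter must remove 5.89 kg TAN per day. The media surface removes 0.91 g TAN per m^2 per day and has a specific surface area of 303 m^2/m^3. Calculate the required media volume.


A = 5.89*1000 / 0.91 = 6472.5275 m^2
V = 6472.5275 / 303 = 21.3615

21.3615 m^3


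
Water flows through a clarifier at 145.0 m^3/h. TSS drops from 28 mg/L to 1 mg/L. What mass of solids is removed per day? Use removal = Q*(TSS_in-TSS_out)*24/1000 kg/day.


Concentration drop: TSS_in - TSS_out = 28 - 1 = 27 mg/L
Hourly solids removed = Q * dTSS = 145.0 m^3/h * 27 mg/L = 3915 g/h  (m^3/h * mg/L = g/h)
Daily solids removed = 3915 * 24 = 93960 g/day
Convert g to kg: 93960 / 1000 = 93.96 kg/day

93.96 kg/day


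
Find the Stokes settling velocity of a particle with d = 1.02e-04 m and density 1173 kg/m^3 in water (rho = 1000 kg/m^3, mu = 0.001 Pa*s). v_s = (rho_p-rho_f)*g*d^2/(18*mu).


Density difference: rho_p - rho_f = 1173 - 1000 = 173 kg/m^3
d^2 = (1.02e-04)^2 = 1.0404e-08 m^2
Numerator = (rho_p - rho_f) * g * d^2 = 173 * 9.81 * 1.0404e-08 = 1.7656941e-05
Denominator = 18 * mu = 18 * 0.001 = 0.018
v_s = 1.7656941e-05 / 0.018 = 9.80941e-04 m/s
Check: Re = rho_f * v_s * d / mu = 1000 * 9.80941e-04 * 1.02e-04 / 0.001 = 0.1 < 1, so Stokes' law applies.

9.80941e-04 m/s


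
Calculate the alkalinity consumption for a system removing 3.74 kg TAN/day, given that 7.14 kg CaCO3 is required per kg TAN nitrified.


Alkalinity factor: 7.14 kg CaCO3 consumed per kg TAN nitrified
alk = 3.74 kg TAN * 7.14 = 26.7036 kg CaCO3/day

26.7036 kg CaCO3/day


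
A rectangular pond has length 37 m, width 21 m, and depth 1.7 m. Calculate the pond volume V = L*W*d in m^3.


Base area = L * W = 37 * 21 = 777 m^2
Volume = area * depth = 777 * 1.7 = 1320.9 m^3

1320.9 m^3


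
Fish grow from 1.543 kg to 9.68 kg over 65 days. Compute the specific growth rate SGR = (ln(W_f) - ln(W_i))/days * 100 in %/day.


ln(W_f) = ln(9.68) = 2.2700619
ln(W_i) = ln(1.543) = 0.43372857
ln(W_f) - ln(W_i) = 2.2700619 - 0.43372857 = 1.8363333
SGR = 1.8363333 / 65 * 100 = 2.82513 %/day

2.82513 %/day


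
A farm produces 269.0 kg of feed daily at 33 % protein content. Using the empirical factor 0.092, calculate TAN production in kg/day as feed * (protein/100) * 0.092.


Protein in feed = 269.0 * 33/100 = 88.77 kg/day
TAN = protein * 0.092 = 88.77 * 0.092 = 8.16684 kg/day

8.16684 kg/day


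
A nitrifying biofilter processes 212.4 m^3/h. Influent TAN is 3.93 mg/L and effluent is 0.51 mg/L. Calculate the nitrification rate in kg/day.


Concentration drop: TAN_in - TAN_out = 3.93 - 0.51 = 3.42 mg/L
Hourly TAN removed = Q * dTAN = 212.4 m^3/h * 3.42 mg/L = 726.408 g/h  (m^3/h * mg/L = g/h)
Daily TAN removed = 726.408 * 24 = 17433.792 g/day
Convert to kg/day: 17433.792 / 1000 = 17.433792 kg/day

17.433792 kg/day


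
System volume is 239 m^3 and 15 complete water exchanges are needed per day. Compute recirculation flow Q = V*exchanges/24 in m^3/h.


Daily recirculation volume = 239 m^3 * 15 = 3585 m^3/day
Flow rate Q = daily volume / 24 h = 3585 / 24 = 149.375 m^3/h

149.375 m^3/h


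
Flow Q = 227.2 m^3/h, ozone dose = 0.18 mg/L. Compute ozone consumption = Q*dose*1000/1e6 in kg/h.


O3 demand (mg/h) = Q * dose * 1000 = 227.2 * 0.18 * 1000 = 40896 mg/h
Convert mg to kg: 40896 / 1e6 = 0.040896 kg/h

0.040896 kg/h


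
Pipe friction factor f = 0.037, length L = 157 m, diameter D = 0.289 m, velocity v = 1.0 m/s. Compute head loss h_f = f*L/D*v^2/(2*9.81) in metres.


v^2 = 1.0^2 = 1 m^2/s^2
L/D = 157/0.289 = 543.2526
h_f = f*(L/D)*v^2/(2g) = 0.037 * 543.2526 * 1 / 19.62 = 1.02448 m

1.02448 m


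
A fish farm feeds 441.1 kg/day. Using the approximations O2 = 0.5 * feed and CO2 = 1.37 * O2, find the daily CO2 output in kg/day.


O2 = 441.1 * 0.5 = 220.55
CO2 = 220.55 * 1.37 = 302.1535

302.1535 kg/day


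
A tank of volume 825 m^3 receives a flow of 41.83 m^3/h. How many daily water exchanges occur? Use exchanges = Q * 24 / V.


Daily flow volume = 41.83 m^3/h * 24 h = 1003.92 m^3/day
Exchanges = daily flow / tank volume = 1003.92 / 825 = 1.21687 exchanges/day

1.21687 exchanges/day


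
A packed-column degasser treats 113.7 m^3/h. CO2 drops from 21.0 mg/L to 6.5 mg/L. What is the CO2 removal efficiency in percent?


CO2_out / CO2_in = 6.5 / 21.0 = 0.30952381
Fraction remaining = 0.30952381
efficiency = (1 - 0.30952381) * 100 = 69.0476 %

69.0476 %


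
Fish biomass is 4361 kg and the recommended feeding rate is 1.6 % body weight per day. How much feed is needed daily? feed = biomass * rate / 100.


Feeding rate fraction = 1.6% / 100 = 0.016
Daily feed = 4361 kg * 0.016 = 69.776 kg/day

69.776 kg/day


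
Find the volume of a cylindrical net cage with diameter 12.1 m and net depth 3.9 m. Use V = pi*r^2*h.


r = d/2 = 12.1/2 = 6.05 m
Base area = pi*r^2 = pi*6.05^2 = 114.99015 m^2
Volume = 114.99015 * 3.9 = 448.462 m^3

448.462 m^3


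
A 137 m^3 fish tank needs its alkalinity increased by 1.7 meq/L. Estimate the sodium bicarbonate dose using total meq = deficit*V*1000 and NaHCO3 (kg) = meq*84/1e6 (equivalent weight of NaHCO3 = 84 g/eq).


Tank volume in L = 137 m^3 * 1000 = 137000 L
Total meq required = 1.7 meq/L * 137000 L = 232900 meq
NaHCO3 mass = 232900 meq * 84 mg/meq / 1e6 = 19.5636 kg

19.5636 kg


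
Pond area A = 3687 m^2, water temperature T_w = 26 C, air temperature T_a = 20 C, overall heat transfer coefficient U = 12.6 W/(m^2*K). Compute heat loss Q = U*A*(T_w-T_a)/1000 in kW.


Temperature difference dT = 26 - 20 = 6 K
Heat loss (W) = U * A * dT = 12.6 * 3687 * 6 = 278737.2 W
Convert to kW: 278737.2 / 1000 = 278.7372 kW

278.7372 kW


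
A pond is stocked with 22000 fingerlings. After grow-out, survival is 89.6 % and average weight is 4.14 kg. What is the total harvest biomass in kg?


Survivors = 22000 * 89.6/100 = 19712 fish
Harvest biomass = survivors * W_f = 19712 * 4.14 = 81607.68 kg

81607.68 kg


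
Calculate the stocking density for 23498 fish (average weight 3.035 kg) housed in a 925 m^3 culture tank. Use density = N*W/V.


Total biomass = 23498 fish * 3.035 kg = 71316.43 kg
Density = total biomass / volume = 71316.43 / 925 = 77.0988 kg/m^3

77.0988 kg/m^3


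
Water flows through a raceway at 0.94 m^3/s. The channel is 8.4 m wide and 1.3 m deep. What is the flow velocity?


Cross-sectional area = W * d = 8.4 * 1.3 = 10.92 m^2
Velocity = Q / A = 0.94 / 10.92 = 0.0860806 m/s

0.0860806 m/s


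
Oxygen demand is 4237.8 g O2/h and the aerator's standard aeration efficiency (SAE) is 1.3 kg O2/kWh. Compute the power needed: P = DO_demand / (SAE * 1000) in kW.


SAE in g O2/kWh = 1.3 * 1000 = 1300 g/kWh
P = DO_demand / SAE_g = 4237.8 / 1300 = 3.25985 kW

3.25985 kW


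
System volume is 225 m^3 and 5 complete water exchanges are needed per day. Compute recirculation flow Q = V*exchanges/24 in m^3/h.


Daily recirculation volume = 225 m^3 * 5 = 1125 m^3/day
Flow rate Q = daily volume / 24 h = 1125 / 24 = 46.875 m^3/h

46.875 m^3/h


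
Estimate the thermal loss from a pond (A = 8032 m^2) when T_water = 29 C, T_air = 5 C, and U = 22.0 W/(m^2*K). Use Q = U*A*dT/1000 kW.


Temperature difference dT = 29 - 5 = 24 K
Heat loss (W) = U * A * dT = 22.0 * 8032 * 24 = 4240896 W
Convert to kW: 4240896 / 1000 = 4240.896 kW

4240.896 kW


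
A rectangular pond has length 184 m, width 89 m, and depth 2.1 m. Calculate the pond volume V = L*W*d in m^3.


Base area = L * W = 184 * 89 = 16376 m^2
Volume = area * depth = 16376 * 2.1 = 34389.6 m^3

34389.6 m^3


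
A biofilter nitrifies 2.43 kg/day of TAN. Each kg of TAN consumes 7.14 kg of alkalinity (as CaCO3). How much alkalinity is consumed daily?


Alkalinity factor: 7.14 kg CaCO3 consumed per kg TAN nitrified
alk = 2.43 kg TAN * 7.14 = 17.3502 kg CaCO3/day

17.3502 kg CaCO3/day


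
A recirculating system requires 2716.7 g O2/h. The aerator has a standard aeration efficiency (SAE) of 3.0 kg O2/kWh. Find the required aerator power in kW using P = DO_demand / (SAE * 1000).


SAE in g O2/kWh = 3.0 * 1000 = 3000 g/kWh
P = DO_demand / SAE_g = 2716.7 / 3000 = 0.905567 kW

0.905567 kW


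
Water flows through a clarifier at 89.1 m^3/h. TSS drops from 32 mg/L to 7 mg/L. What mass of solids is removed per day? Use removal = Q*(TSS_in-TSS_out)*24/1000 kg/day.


Concentration drop: TSS_in - TSS_out = 32 - 7 = 25 mg/L
Hourly solids removed = Q * dTSS = 89.1 m^3/h * 25 mg/L = 2227.5 g/h  (m^3/h * mg/L = g/h)
Daily solids removed = 2227.5 * 24 = 53460 g/day
Convert g to kg: 53460 / 1000 = 53.46 kg/day

53.46 kg/day


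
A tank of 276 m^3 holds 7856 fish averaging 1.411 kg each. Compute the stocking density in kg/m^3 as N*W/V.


Total biomass = 7856 fish * 1.411 kg = 11084.816 kg
Density = total biomass / volume = 11084.816 / 276 = 40.1624 kg/m^3

40.1624 kg/m^3


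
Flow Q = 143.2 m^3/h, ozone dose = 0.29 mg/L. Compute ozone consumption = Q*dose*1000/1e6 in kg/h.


O3 demand (mg/h) = Q * dose * 1000 = 143.2 * 0.29 * 1000 = 41528 mg/h
Convert mg to kg: 41528 / 1e6 = 0.041528 kg/h

0.041528 kg/h


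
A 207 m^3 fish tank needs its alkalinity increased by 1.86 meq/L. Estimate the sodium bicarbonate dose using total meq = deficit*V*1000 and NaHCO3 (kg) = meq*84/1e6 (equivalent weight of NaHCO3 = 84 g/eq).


Tank volume in L = 207 m^3 * 1000 = 207000 L
Total meq required = 1.86 meq/L * 207000 L = 385020 meq
NaHCO3 mass = 385020 meq * 84 mg/meq / 1e6 = 32.3417 kg

32.3417 kg


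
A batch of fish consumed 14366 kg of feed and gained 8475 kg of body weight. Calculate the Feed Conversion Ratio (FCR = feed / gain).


FCR = feed consumed / weight gained
FCR = 14366 kg / 8475 kg = 1.6951

1.6951


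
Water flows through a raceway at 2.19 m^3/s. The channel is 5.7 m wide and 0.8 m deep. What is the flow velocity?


Cross-sectional area = W * d = 5.7 * 0.8 = 4.56 m^2
Velocity = Q / A = 2.19 / 4.56 = 0.480263 m/s

0.480263 m/s


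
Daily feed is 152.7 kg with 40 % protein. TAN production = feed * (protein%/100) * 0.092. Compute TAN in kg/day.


Protein in feed = 152.7 * 40/100 = 61.08 kg/day
TAN = protein * 0.092 = 61.08 * 0.092 = 5.61936 kg/day

5.61936 kg/day


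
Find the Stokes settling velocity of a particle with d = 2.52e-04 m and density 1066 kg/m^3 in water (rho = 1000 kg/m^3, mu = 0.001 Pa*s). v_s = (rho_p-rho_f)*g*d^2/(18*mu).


Density difference: rho_p - rho_f = 1066 - 1000 = 66 kg/m^3
d^2 = (2.52e-04)^2 = 6.3504e-08 m^2
Numerator = (rho_p - rho_f) * g * d^2 = 66 * 9.81 * 6.3504e-08 = 4.11163e-05
Denominator = 18 * mu = 18 * 0.001 = 0.018
v_s = 4.11163e-05 / 0.018 = 0.00228424 m/s
Check: Re = rho_f * v_s * d / mu = 1000 * 0.00228424 * 2.52e-04 / 0.001 = 0.576 < 1, so Stokes' law applies.

0.00228424 m/s


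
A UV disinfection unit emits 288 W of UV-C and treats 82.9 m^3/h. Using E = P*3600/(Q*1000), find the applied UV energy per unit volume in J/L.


Energy delivered per hour = 288 W * 3600 s = 1036800 J/h
Volume treated per hour = 82.9 m^3/h * 1000 = 82900 L/h
dose = 1036800 / 82900 = 12.5066 J/L

12.5066 J/L


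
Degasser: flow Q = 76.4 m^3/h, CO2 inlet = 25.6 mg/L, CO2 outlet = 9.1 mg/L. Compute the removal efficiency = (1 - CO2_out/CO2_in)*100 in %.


CO2_out / CO2_in = 9.1 / 25.6 = 0.35546875
Fraction remaining = 0.35546875
efficiency = (1 - 0.35546875) * 100 = 64.4531 %

64.4531 %


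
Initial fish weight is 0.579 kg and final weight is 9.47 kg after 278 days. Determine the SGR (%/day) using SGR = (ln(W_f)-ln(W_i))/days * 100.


ln(W_f) = ln(9.47) = 2.2481289
ln(W_i) = ln(0.579) = -0.5464528
ln(W_f) - ln(W_i) = 2.2481289 - -0.5464528 = 2.7945817
SGR = 2.7945817 / 278 * 100 = 1.00525 %/day

1.00525 %/day


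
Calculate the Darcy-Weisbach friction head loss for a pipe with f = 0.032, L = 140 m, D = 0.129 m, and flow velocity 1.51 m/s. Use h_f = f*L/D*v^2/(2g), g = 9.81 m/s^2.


v^2 = 1.51^2 = 2.2801 m^2/s^2
L/D = 140/0.129 = 1085.2713
h_f = f*(L/D)*v^2/(2g) = 0.032 * 1085.2713 * 2.2801 / 19.62 = 4.03593 m

4.03593 m


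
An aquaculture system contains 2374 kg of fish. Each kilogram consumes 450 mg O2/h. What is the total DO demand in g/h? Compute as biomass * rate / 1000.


Total O2 consumption (mg/h) = 2374 kg * 450 mg/(kg*h) = 1068300 mg/h
Convert to g/h: 1068300 / 1000 = 1068.3 g/h

1068.3 g/h


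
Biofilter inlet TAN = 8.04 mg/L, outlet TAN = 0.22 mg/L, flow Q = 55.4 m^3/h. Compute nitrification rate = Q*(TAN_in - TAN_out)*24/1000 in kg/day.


Concentration drop: TAN_in - TAN_out = 8.04 - 0.22 = 7.82 mg/L
Hourly TAN removed = Q * dTAN = 55.4 m^3/h * 7.82 mg/L = 433.228 g/h  (m^3/h * mg/L = g/h)
Daily TAN removed = 433.228 * 24 = 10397.472 g/day
Convert to kg/day: 10397.472 / 1000 = 10.397472 kg/day

10.397472 kg/day


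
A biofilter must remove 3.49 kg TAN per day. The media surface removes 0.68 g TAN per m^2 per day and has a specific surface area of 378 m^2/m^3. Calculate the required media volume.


A = 3.49*1000 / 0.68 = 5132.3529 m^2
V = 5132.3529 / 378 = 13.5777

13.5777 m^3


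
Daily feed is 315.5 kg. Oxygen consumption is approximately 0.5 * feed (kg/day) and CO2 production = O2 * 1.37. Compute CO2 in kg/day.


O2 = 315.5 * 0.5 = 157.75
CO2 = 157.75 * 1.37 = 216.1175

216.1175 kg/day


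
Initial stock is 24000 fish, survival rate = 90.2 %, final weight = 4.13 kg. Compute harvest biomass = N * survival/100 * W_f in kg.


Survivors = 24000 * 90.2/100 = 21648 fish
Harvest biomass = survivors * W_f = 21648 * 4.13 = 89406.24 kg

89406.24 kg


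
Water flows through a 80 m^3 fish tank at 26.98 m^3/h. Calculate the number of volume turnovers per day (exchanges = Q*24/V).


Daily flow volume = 26.98 m^3/h * 24 h = 647.52 m^3/day
Exchanges = daily flow / tank volume = 647.52 / 80 = 8.094 exchanges/day

8.094 exchanges/day


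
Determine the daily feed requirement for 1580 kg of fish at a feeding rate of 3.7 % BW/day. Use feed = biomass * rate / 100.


Feeding rate fraction = 3.7% / 100 = 0.037
Daily feed = 1580 kg * 0.037 = 58.46 kg/day

58.46 kg/day


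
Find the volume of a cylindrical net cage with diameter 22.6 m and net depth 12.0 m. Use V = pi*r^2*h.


r = d/2 = 22.6/2 = 11.3 m
Base area = pi*r^2 = pi*11.3^2 = 401.14997 m^2
Volume = 401.14997 * 12.0 = 4813.8 m^3

4813.8 m^3


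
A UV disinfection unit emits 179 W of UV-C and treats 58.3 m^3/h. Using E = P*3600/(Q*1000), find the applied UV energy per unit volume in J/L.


Energy delivered per hour = 179 W * 3600 s = 644400 J/h
Volume treated per hour = 58.3 m^3/h * 1000 = 58300 L/h
dose = 644400 / 58300 = 11.0532 J/L

11.0532 J/L


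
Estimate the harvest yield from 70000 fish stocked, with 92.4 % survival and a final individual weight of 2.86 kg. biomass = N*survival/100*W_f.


Survivors = 70000 * 92.4/100 = 64680 fish
Harvest biomass = survivors * W_f = 64680 * 2.86 = 184984.8 kg

184984.8 kg


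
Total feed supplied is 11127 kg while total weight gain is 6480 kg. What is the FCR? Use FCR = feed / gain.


FCR = feed consumed / weight gained
FCR = 11127 kg / 6480 kg = 1.71713

1.71713


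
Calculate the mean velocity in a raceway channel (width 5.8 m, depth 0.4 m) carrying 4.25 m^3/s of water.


Cross-sectional area = W * d = 5.8 * 0.4 = 2.32 m^2
Velocity = Q / A = 4.25 / 2.32 = 1.8319 m/s

1.8319 m/s


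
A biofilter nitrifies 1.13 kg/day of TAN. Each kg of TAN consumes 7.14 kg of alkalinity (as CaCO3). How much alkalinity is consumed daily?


Alkalinity factor: 7.14 kg CaCO3 consumed per kg TAN nitrified
alk = 1.13 kg TAN * 7.14 = 8.0682 kg CaCO3/day

8.0682 kg CaCO3/day


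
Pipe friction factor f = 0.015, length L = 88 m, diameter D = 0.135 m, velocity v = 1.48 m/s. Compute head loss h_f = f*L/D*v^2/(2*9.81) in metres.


v^2 = 1.48^2 = 2.1904 m^2/s^2
L/D = 88/0.135 = 651.85185
h_f = f*(L/D)*v^2/(2g) = 0.015 * 651.85185 * 2.1904 / 19.62 = 1.0916 m

1.0916 m


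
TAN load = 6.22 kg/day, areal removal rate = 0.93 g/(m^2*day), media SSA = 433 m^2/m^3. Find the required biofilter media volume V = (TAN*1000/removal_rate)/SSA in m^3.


A = 6.22*1000 / 0.93 = 6688.172 m^2
V = 6688.172 / 433 = 15.4461

15.4461 m^3


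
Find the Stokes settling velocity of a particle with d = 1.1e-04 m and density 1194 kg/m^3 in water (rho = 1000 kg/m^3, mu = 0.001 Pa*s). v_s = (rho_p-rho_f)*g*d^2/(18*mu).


Density difference: rho_p - rho_f = 1194 - 1000 = 194 kg/m^3
d^2 = (1.1e-04)^2 = 1.21e-08 m^2
Numerator = (rho_p - rho_f) * g * d^2 = 194 * 9.81 * 1.21e-08 = 2.3027994e-05
Denominator = 18 * mu = 18 * 0.001 = 0.018
v_s = 2.3027994e-05 / 0.018 = 0.00127933 m/s
Check: Re = rho_f * v_s * d / mu = 1000 * 0.00127933 * 1.1e-04 / 0.001 = 0.141 < 1, so Stokes' law applies.

0.00127933 m/s


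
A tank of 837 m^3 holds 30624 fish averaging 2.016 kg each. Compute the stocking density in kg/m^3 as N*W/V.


Total biomass = 30624 fish * 2.016 kg = 61737.984 kg
Density = total biomass / volume = 61737.984 / 837 = 73.761 kg/m^3

73.761 kg/m^3


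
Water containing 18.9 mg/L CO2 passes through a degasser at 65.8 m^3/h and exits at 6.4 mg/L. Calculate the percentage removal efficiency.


CO2_out / CO2_in = 6.4 / 18.9 = 0.33862434
Fraction remaining = 0.33862434
efficiency = (1 - 0.33862434) * 100 = 66.1376 %

66.1376 %


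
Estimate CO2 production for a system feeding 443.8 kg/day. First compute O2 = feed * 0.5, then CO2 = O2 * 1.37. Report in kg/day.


O2 = 443.8 * 0.5 = 221.9
CO2 = 221.9 * 1.37 = 304.003

304.003 kg/day


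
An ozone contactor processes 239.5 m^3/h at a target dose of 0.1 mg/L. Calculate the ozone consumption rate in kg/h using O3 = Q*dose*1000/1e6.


O3 demand (mg/h) = Q * dose * 1000 = 239.5 * 0.1 * 1000 = 23950 mg/h
Convert mg to kg: 23950 / 1e6 = 0.02395 kg/h

0.02395 kg/h


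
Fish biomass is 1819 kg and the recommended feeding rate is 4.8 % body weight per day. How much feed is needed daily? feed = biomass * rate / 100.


Feeding rate fraction = 4.8% / 100 = 0.048
Daily feed = 1819 kg * 0.048 = 87.312 kg/day

87.312 kg/day


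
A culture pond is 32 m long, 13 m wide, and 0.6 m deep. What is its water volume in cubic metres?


Base area = L * W = 32 * 13 = 416 m^2
Volume = area * depth = 416 * 0.6 = 249.6 m^3

249.6 m^3


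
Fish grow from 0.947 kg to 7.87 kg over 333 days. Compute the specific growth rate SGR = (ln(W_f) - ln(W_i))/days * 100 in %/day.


ln(W_f) = ln(7.87) = 2.0630581
ln(W_i) = ln(0.947) = -0.054456186
ln(W_f) - ln(W_i) = 2.0630581 - -0.054456186 = 2.1175143
SGR = 2.1175143 / 333 * 100 = 0.63589 %/day

0.63589 %/day


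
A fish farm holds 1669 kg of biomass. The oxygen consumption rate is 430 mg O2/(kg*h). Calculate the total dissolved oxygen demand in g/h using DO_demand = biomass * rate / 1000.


Total O2 consumption (mg/h) = 1669 kg * 430 mg/(kg*h) = 717670 mg/h
Convert to g/h: 717670 / 1000 = 717.67 g/h

717.67 g/h


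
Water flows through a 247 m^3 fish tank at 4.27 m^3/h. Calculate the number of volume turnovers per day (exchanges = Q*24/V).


Daily flow volume = 4.27 m^3/h * 24 h = 102.48 m^3/day
Exchanges = daily flow / tank volume = 102.48 / 247 = 0.414899 exchanges/day

0.414899 exchanges/day


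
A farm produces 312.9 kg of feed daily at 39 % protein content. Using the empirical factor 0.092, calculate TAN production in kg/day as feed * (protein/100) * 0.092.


Protein in feed = 312.9 * 39/100 = 122.031 kg/day
TAN = protein * 0.092 = 122.031 * 0.092 = 11.226852 kg/day

11.226852 kg/day


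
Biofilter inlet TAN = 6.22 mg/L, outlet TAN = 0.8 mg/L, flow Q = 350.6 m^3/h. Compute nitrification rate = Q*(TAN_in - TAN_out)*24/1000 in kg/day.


Concentration drop: TAN_in - TAN_out = 6.22 - 0.8 = 5.42 mg/L
Hourly TAN removed = Q * dTAN = 350.6 m^3/h * 5.42 mg/L = 1900.252 g/h  (m^3/h * mg/L = g/h)
Daily TAN removed = 1900.252 * 24 = 45606.048 g/day
Convert to kg/day: 45606.048 / 1000 = 45.606048 kg/day

45.606048 kg/day


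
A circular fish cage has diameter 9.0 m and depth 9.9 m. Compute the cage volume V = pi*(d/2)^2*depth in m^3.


r = d/2 = 9.0/2 = 4.5 m
Base area = pi*r^2 = pi*4.5^2 = 63.617251 m^2
Volume = 63.617251 * 9.9 = 629.811 m^3

629.811 m^3


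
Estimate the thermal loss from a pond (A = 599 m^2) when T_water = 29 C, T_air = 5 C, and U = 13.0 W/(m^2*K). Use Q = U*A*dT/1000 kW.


Temperature difference dT = 29 - 5 = 24 K
Heat loss (W) = U * A * dT = 13.0 * 599 * 24 = 186888 W
Convert to kW: 186888 / 1000 = 186.888 kW

186.888 kW


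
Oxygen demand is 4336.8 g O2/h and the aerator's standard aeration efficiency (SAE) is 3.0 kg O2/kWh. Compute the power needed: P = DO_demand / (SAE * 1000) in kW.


SAE in g O2/kWh = 3.0 * 1000 = 3000 g/kWh
P = DO_demand / SAE_g = 4336.8 / 3000 = 1.4456 kW

1.4456 kW
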